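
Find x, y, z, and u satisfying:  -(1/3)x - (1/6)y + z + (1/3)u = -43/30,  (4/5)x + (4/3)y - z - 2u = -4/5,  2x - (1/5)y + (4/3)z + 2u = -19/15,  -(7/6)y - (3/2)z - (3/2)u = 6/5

x = -1/2, y = 0, z = -2, u = 6/5

Row-reduce the augmented matrix:
R1 ← R1 / (-1/3).
R2 ← R2 − 4/5·R1.
R3 ← R3 − 2·R1.
R2 ← R2 / (14/15).
R1 ← R1 − 1/2·R2.
R3 ← R3 + 6/5·R2.
R4 ← R4 + 7/6·R2.
R3 ← R3 / (137/15).
R1 ← R1 + 15/4·R3.
R2 ← R2 − 3/2·R3.
R4 ← R4 − 1/4·R3.
R4 ← R4 / (-5883/1918).
R1 ← R1 − 625/959·R4.
R2 ← R2 + 1620/959·R4.
R3 ← R3 − 258/959·R4.
Reading off the reduced rows gives x = -1/2, y = 0, z = -2, u = 6/5.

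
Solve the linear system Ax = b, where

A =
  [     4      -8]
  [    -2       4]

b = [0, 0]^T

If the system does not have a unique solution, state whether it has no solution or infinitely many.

Row-reduce:
R1 ← R1 / (4).
R2 ← R2 + 2·R1.
Rank is 1 with 2 unknowns, leaving x_2 free.

infinitely many solutions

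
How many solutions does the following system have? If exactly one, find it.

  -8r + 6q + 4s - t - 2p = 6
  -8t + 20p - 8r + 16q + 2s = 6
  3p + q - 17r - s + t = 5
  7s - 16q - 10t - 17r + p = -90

infinitely many solutions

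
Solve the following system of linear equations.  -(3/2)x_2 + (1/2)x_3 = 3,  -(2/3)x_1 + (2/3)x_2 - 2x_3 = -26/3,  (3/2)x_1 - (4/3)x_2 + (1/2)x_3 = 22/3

Row-reduce the augmented matrix:
Swap R1 and R2.
R1 ← R1 / (-2/3).
R3 ← R3 − 3/2·R1.
R2 ← R2 / (-3/2).
R1 ← R1 + 1·R2.
R3 ← R3 − 1/6·R2.
R3 ← R3 / (-71/18).
R1 ← R1 − 8/3·R3.
R2 ← R2 + 1/3·R3.
Reading off the reduced rows gives x_1 = 3, x_2 = -1, x_3 = 3.

x_1 = 3, x_2 = -1, x_3 = 3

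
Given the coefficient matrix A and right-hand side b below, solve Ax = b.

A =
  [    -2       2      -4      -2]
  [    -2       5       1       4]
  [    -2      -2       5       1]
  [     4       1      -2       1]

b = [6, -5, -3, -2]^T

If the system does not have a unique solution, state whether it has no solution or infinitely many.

Row-reduce the augmented matrix:
R1 ← R1 / (-2).
R2 ← R2 + 2·R1.
R3 ← R3 + 2·R1.
R4 ← R4 − 4·R1.
R2 ← R2 / (3).
R1 ← R1 + 1·R2.
R3 ← R3 + 4·R2.
R4 ← R4 − 5·R2.
R3 ← R3 / (47/3).
R1 ← R1 − 11/3·R3.
R2 ← R2 − 5/3·R3.
R4 ← R4 + 55/3·R3.
R4 ← R4 / (-6/47).
R1 ← R1 − 20/47·R4.
R2 ← R2 − 39/47·R4.
R3 ← R3 − 33/47·R4.
Reading off the reduced rows gives x_1 = 1, x_2 = 3, x_3 = 2, x_4 = -5.

x_1 = 1, x_2 = 3, x_3 = 2, x_4 = -5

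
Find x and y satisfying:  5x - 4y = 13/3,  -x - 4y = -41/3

x = 3, y = 8/3

From equation 2: x = 41/3 − 4·y.
Substitute into equation 1 and solve: y = 8/3.
Then x = 3.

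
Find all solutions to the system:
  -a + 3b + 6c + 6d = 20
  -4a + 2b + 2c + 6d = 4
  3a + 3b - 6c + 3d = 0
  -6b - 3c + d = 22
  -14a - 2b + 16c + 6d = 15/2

no solution

Row-reduce:
R1 ← R1 / (-1).
R2 ← R2 + 4·R1.
R3 ← R3 − 3·R1.
R5 ← R5 + 14·R1.
R2 ← R2 / (-10).
R1 ← R1 + 3·R2.
R3 ← R3 − 12·R2.
R4 ← R4 + 6·R2.
R5 ← R5 + 44·R2.
R3 ← R3 / (-72/5).
R1 ← R1 − 3/5·R3.
R2 ← R2 − 11/5·R3.
R4 ← R4 − 51/5·R3.
R5 ← R5 − 144/5·R3.
R4 ← R4 / (91/8).
R1 ← R1 + 5/8·R4.
R2 ← R2 − 41/24·R4.
R3 ← R3 − 1/24·R4.
Row 5 reduces to 0 = -1/2, a contradiction. The system is inconsistent.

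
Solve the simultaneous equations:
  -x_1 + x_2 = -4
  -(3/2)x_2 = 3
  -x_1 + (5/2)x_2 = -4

Row-reduce:
R1 ← R1 / (-1).
R3 ← R3 + 1·R1.
R2 ← R2 / (-3/2).
R1 ← R1 + 1·R2.
R3 ← R3 − 3/2·R2.
Row 3 reduces to 0 = 3, a contradiction. The system is inconsistent.

no solution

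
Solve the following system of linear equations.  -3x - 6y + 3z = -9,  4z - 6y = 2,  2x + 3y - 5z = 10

Row-reduce the augmented matrix:
R1 ← R1 / (-3).
R3 ← R3 − 2·R1.
R2 ← R2 / (-6).
R1 ← R1 − 2·R2.
R3 ← R3 + 1·R2.
R3 ← R3 / (-11/3).
R1 ← R1 − 1/3·R3.
R2 ← R2 + 2/3·R3.
Reading off the reduced rows gives x = 4, y = -1, z = -1.

x = 4, y = -1, z = -1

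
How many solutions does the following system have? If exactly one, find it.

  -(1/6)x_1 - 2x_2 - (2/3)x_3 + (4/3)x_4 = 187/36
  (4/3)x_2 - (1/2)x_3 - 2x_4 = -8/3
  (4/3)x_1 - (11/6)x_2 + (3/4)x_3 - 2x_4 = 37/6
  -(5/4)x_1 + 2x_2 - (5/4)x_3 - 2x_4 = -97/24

Row-reduce the augmented matrix:
R1 ← R1 / (-1/6).
R3 ← R3 − 4/3·R1.
R4 ← R4 + 5/4·R1.
R2 ← R2 / (4/3).
R1 ← R1 − 12·R2.
R3 ← R3 + 107/6·R2.
R4 ← R4 − 17·R2.
R3 ← R3 / (-541/48).
R1 ← R1 − 17/2·R3.
R2 ← R2 + 3/8·R3.
R4 ← R4 − 81/8·R3.
R4 ← R4 / (-1485/541).
R1 ← R1 + 1968/541·R4.
R2 ← R2 + 486/541·R4.
R3 ← R3 − 868/541·R4.
Reading off the reduced rows gives x_1 = -1/2, x_2 = -3, x_3 = 0, x_4 = -2/3.

x_1 = -1/2, x_2 = -3, x_3 = 0, x_4 = -2/3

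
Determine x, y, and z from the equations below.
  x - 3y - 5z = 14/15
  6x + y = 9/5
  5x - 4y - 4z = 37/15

Row-reduce the augmented matrix:
R2 ← R2 − 6·R1.
R3 ← R3 − 5·R1.
R2 ← R2 / (19).
R1 ← R1 + 3·R2.
R3 ← R3 − 11·R2.
R3 ← R3 / (69/19).
R1 ← R1 + 5/19·R3.
R2 ← R2 − 30/19·R3.
Reading off the reduced rows gives x = 1/3, y = -1/5, z = 0.

x = 1/3, y = -1/5, z = 0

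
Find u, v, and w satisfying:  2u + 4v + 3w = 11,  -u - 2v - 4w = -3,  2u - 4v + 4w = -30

Row-reduce the augmented matrix:
R1 ← R1 / (2).
R2 ← R2 + 1·R1.
R3 ← R3 − 2·R1.
Swap R2 and R3.
R2 ← R2 / (-8).
R1 ← R1 − 2·R2.
R3 ← R3 / (-5/2).
R1 ← R1 − 7/4·R3.
R2 ← R2 + 1/8·R3.
Reading off the reduced rows gives u = -3, v = 5, w = -1.

u = -3, v = 5, w = -1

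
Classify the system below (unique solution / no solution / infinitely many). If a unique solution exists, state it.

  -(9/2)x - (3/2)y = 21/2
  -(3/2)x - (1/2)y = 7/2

infinitely many solutions

Row-reduce:
R1 ← R1 / (-9/2).
R2 ← R2 + 3/2·R1.
Rank is 1 with 2 unknowns, leaving y free.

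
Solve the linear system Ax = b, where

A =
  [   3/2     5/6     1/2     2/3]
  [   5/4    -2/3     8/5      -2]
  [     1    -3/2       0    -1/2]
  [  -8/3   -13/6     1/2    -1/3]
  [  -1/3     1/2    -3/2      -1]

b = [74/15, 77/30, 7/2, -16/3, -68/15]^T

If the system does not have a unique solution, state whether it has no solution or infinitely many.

x_1 = 14/5, x_2 = -1, x_3 = 1, x_4 = 8/5

Row-reduce the augmented matrix:
R1 ← R1 / (3/2).
R2 ← R2 − 5/4·R1.
R3 ← R3 − 1·R1.
R4 ← R4 + 8/3·R1.
R5 ← R5 + 1/3·R1.
R2 ← R2 / (-49/36).
R1 ← R1 − 5/9·R2.
R3 ← R3 + 37/18·R2.
R4 ← R4 + 37/54·R2.
R5 ← R5 − 37/54·R2.
R3 ← R3 / (-1039/490).
R1 ← R1 − 40/49·R3.
R2 ← R2 + 213/245·R3.
R4 ← R4 − 583/735·R3.
R5 ← R5 + 583/735·R3.
R4 ← R4 / (10064/3117).
R1 ← R1 − 544/1039·R4.
R2 ← R2 − 709/1039·R4.
R3 ← R3 + 4285/3117·R4.
R5 ← R5 + 10064/3117·R4.
R5 reduces to 0 = 0, so the extra equation is consistent.
Reading off the reduced rows gives x_1 = 14/5, x_2 = -1, x_3 = 1, x_4 = 8/5.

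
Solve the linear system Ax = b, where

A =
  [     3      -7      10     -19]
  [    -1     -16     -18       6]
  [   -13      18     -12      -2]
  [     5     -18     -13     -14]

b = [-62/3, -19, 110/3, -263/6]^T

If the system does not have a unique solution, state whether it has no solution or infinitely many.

Row-reduce the augmented matrix:
R1 ← R1 / (3).
R2 ← R2 + 1·R1.
R3 ← R3 + 13·R1.
R4 ← R4 − 5·R1.
R2 ← R2 / (-55/3).
R1 ← R1 + 7/3·R2.
R3 ← R3 + 37/3·R2.
R4 ← R4 + 19/3·R2.
R3 ← R3 / (206/5).
R1 ← R1 − 26/5·R3.
R2 ← R2 − 4/5·R3.
R4 ← R4 + 123/5·R3.
R4 ← R4 / (-36753/1133).
R1 ← R1 − 4900/1133·R4.
R2 ← R2 − 1871/1133·R4.
R3 ← R3 + 2313/1133·R4.
Reading off the reduced rows gives x_1 = -2, x_2 = 1, x_3 = 1/2, x_4 = 2/3.

x_1 = -2, x_2 = 1, x_3 = 1/2, x_4 = 2/3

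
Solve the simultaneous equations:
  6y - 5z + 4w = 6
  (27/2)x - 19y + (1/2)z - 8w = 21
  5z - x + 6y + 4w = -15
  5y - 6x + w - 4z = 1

no solution

Row-reduce:
Swap R1 and R2.
R1 ← R1 / (27/2).
R3 ← R3 + 1·R1.
R4 ← R4 + 6·R1.
R2 ← R2 / (6).
R1 ← R1 + 38/27·R2.
R3 ← R3 − 124/27·R2.
R4 ← R4 + 31/9·R2.
R3 ← R3 / (718/81).
R1 ← R1 + 92/81·R3.
R2 ← R2 + 5/6·R3.
R4 ← R4 + 359/54·R3.
Row 4 reduces to 0 = 1/4, a contradiction. The system is inconsistent.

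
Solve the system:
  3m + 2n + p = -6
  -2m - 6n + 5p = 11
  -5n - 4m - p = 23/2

m = -1, n = -3/2, p = 0

Row-reduce the augmented matrix:
R1 ← R1 / (3).
R2 ← R2 + 2·R1.
R3 ← R3 + 4·R1.
R2 ← R2 / (-14/3).
R1 ← R1 − 2/3·R2.
R3 ← R3 + 7/3·R2.
R3 ← R3 / (-5/2).
R1 ← R1 − 8/7·R3.
R2 ← R2 + 17/14·R3.
Reading off the reduced rows gives m = -1, n = -3/2, p = 0.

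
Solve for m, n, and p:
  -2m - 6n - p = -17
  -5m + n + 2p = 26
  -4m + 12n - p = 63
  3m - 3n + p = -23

Row-reduce the augmented matrix:
R1 ← R1 / (-2).
R2 ← R2 + 5·R1.
R3 ← R3 + 4·R1.
R4 ← R4 − 3·R1.
R2 ← R2 / (16).
R1 ← R1 − 3·R2.
R3 ← R3 − 24·R2.
R4 ← R4 + 12·R2.
R3 ← R3 / (-23/4).
R1 ← R1 + 11/32·R3.
R2 ← R2 − 9/32·R3.
R4 ← R4 − 23/8·R3.
R4 reduces to 0 = 0, so the extra equation is consistent.
Reading off the reduced rows gives m = -4, n = 4, p = 1.

m = -4, n = 4, p = 1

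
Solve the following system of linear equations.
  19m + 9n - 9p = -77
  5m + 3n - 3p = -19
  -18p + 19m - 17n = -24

Row-reduce the augmented matrix:
R1 ← R1 / (19).
R2 ← R2 − 5·R1.
R3 ← R3 − 19·R1.
R2 ← R2 / (12/19).
R1 ← R1 − 9/19·R2.
R3 ← R3 + 26·R2.
R3 ← R3 / (-35).
R2 ← R2 + 1·R3.
Reading off the reduced rows gives m = -5, n = -1, p = -3.

m = -5, n = -1, p = -3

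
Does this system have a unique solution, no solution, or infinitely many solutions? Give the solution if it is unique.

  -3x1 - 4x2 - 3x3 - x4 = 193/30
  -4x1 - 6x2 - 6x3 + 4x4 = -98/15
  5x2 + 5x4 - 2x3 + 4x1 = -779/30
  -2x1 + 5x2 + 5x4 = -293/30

Row-reduce the augmented matrix:
R1 ← R1 / (-3).
R2 ← R2 + 4·R1.
R3 ← R3 − 4·R1.
R4 ← R4 + 2·R1.
R2 ← R2 / (-2/3).
R1 ← R1 − 4/3·R2.
R3 ← R3 + 1/3·R2.
R4 ← R4 − 23/3·R2.
R3 ← R3 / (-5).
R1 ← R1 + 3·R3.
R2 ← R2 − 3·R3.
R4 ← R4 + 21·R3.
R4 ← R4 / (314/5).
R1 ← R1 − 52/5·R4.
R2 ← R2 + 37/5·R4.
R3 ← R3 + 1/5·R4.
Reading off the reduced rows gives x1 = -11/5, x2 = -1/2, x3 = 3/2, x4 = -7/3.

x1 = -11/5, x2 = -1/2, x3 = 3/2, x4 = -7/3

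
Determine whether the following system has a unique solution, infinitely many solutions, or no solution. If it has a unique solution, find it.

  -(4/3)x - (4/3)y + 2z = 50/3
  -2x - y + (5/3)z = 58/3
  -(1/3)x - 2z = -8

x = -6, y = 1, z = 5

Row-reduce the augmented matrix:
R1 ← R1 / (-4/3).
R2 ← R2 + 2·R1.
R3 ← R3 + 1/3·R1.
R1 ← R1 − 1·R2.
R3 ← R3 − 1/3·R2.
R3 ← R3 / (-37/18).
R1 ← R1 + 1/6·R3.
R2 ← R2 + 4/3·R3.
Reading off the reduced rows gives x = -6, y = 1, z = 5.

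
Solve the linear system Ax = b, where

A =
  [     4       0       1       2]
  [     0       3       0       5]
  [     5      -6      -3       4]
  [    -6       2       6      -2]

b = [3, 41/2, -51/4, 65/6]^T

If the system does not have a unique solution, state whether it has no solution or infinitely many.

Row-reduce the augmented matrix:
R1 ← R1 / (4).
R3 ← R3 − 5·R1.
R4 ← R4 + 6·R1.
R2 ← R2 / (3).
R3 ← R3 + 6·R2.
R4 ← R4 − 2·R2.
R3 ← R3 / (-17/4).
R1 ← R1 − 1/4·R3.
R4 ← R4 − 15/2·R3.
R4 ← R4 / (916/51).
R1 ← R1 − 20/17·R4.
R2 ← R2 − 5/3·R4.
R3 ← R3 + 46/17·R4.
Reading off the reduced rows gives x_1 = -3/4, x_2 = 8/3, x_3 = 1, x_4 = 5/2.

x_1 = -3/4, x_2 = 8/3, x_3 = 1, x_4 = 5/2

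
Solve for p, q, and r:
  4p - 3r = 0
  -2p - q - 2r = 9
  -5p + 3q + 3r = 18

Row-reduce the augmented matrix:
R1 ← R1 / (4).
R2 ← R2 + 2·R1.
R3 ← R3 + 5·R1.
R2 ← R2 / (-1).
R3 ← R3 − 3·R2.
R3 ← R3 / (-45/4).
R1 ← R1 + 3/4·R3.
R2 ← R2 − 7/2·R3.
Reading off the reduced rows gives p = -3, q = 5, r = -4.

p = -3, q = 5, r = -4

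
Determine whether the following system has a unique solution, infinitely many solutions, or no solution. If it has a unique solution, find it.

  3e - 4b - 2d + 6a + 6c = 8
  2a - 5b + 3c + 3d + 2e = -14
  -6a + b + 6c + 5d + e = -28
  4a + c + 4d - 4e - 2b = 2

infinitely many solutions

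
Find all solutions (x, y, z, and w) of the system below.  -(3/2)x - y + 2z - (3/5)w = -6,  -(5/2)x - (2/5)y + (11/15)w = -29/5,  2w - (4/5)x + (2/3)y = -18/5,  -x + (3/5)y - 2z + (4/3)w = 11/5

no solution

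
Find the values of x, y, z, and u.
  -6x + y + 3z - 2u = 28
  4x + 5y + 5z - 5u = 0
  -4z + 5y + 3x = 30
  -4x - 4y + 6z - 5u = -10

Row-reduce the augmented matrix:
R1 ← R1 / (-6).
R2 ← R2 − 4·R1.
R3 ← R3 − 3·R1.
R4 ← R4 + 4·R1.
R2 ← R2 / (17/3).
R1 ← R1 + 1/6·R2.
R3 ← R3 − 11/2·R2.
R4 ← R4 + 14/3·R2.
R3 ← R3 / (-158/17).
R1 ← R1 + 5/17·R3.
R2 ← R2 − 21/17·R3.
R4 ← R4 − 166/17·R3.
R4 ← R4 / (-549/158).
R1 ← R1 + 5/316·R4.
R2 ← R2 + 137/316·R4.
R3 ← R3 + 175/316·R4.
Reading off the reduced rows gives x = -5, y = 5, z = -5, u = -4.

x = -5, y = 5, z = -5, u = -4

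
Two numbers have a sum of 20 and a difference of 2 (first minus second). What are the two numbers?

first number: 11, second number: 9

Let x = first number, y = second number.
  x + y = 20
  -y + x = 2
Row-reduce the augmented matrix:
R2 ← R2 − 1·R1.
R2 ← R2 / (-2).
R1 ← R1 − 1·R2.
Reading off the reduced rows gives x = 11, y = 9.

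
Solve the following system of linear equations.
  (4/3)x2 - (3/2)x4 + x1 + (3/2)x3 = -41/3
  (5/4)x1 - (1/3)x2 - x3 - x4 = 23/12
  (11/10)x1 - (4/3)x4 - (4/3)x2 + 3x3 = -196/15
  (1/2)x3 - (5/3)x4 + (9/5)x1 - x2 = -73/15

Row-reduce:
R2 ← R2 − 5/4·R1.
R3 ← R3 − 11/10·R1.
R4 ← R4 − 9/5·R1.
R2 ← R2 / (-2).
R1 ← R1 − 4/3·R2.
R3 ← R3 + 14/5·R2.
R4 ← R4 + 17/5·R2.
R3 ← R3 / (43/8).
R1 ← R1 + 5/12·R3.
R2 ← R2 − 23/16·R3.
R4 ← R4 − 43/16·R3.
Row 4 reduces to 0 = -1/4, a contradiction. The system is inconsistent.

no solution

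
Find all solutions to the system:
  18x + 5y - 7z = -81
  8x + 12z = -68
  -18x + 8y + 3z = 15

Row-reduce the augmented matrix:
R1 ← R1 / (18).
R2 ← R2 − 8·R1.
R3 ← R3 + 18·R1.
R2 ← R2 / (-20/9).
R1 ← R1 − 5/18·R2.
R3 ← R3 − 13·R2.
R3 ← R3 / (422/5).
R1 ← R1 − 3/2·R3.
R2 ← R2 + 34/5·R3.
Reading off the reduced rows gives x = -4, y = -6, z = -3.

x = -4, y = -6, z = -3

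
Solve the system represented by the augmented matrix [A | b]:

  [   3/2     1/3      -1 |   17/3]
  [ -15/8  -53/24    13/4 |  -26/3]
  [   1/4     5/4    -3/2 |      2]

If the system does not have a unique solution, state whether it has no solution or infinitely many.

infinitely many solutions

Row-reduce:
R1 ← R1 / (3/2).
R2 ← R2 + 15/8·R1.
R3 ← R3 − 1/4·R1.
R2 ← R2 / (-43/24).
R1 ← R1 − 2/9·R2.
R3 ← R3 − 43/36·R2.
Rank is 2 with 3 unknowns, leaving x_3 free.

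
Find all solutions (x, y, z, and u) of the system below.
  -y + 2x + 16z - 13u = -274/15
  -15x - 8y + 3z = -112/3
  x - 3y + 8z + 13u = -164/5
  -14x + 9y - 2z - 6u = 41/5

Row-reduce the augmented matrix:
R1 ← R1 / (2).
R2 ← R2 + 15·R1.
R3 ← R3 − 1·R1.
R4 ← R4 + 14·R1.
R2 ← R2 / (-31/2).
R1 ← R1 + 1/2·R2.
R3 ← R3 + 5/2·R2.
R4 ← R4 − 2·R2.
R3 ← R3 / (-615/31).
R1 ← R1 − 125/31·R3.
R2 ← R2 + 246/31·R3.
R4 ← R4 − 3902/31·R3.
R4 ← R4 / (23353/205).
R1 ← R1 − 156/41·R4.
R2 ← R2 + 39/5·R4.
R3 ← R3 + 364/205·R4.
Reading off the reduced rows gives x = 6/5, y = 5/3, z = -2, u = -1.

x = 6/5, y = 5/3, z = -2, u = -1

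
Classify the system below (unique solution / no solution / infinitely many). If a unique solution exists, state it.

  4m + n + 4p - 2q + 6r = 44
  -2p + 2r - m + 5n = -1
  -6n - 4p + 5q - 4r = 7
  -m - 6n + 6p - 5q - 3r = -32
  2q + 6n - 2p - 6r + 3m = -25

m = 5, n = -2, p = -1, q = 3, r = 6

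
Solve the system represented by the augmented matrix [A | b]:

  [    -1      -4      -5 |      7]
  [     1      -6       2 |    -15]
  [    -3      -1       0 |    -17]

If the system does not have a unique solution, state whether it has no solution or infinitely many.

x_1 = 5, x_2 = 2, x_3 = -4

Row-reduce the augmented matrix:
R1 ← R1 / (-1).
R2 ← R2 − 1·R1.
R3 ← R3 + 3·R1.
R2 ← R2 / (-10).
R1 ← R1 − 4·R2.
R3 ← R3 − 11·R2.
R3 ← R3 / (117/10).
R1 ← R1 − 19/5·R3.
R2 ← R2 − 3/10·R3.
Reading off the reduced rows gives x_1 = 5, x_2 = 2, x_3 = -4.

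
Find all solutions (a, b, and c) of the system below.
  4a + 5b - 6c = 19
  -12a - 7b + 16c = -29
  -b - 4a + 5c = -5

infinitely many solutions

Row-reduce:
R1 ← R1 / (4).
R2 ← R2 + 12·R1.
R3 ← R3 + 4·R1.
R2 ← R2 / (8).
R1 ← R1 − 5/4·R2.
R3 ← R3 − 4·R2.
Rank is 2 with 3 unknowns, leaving c free.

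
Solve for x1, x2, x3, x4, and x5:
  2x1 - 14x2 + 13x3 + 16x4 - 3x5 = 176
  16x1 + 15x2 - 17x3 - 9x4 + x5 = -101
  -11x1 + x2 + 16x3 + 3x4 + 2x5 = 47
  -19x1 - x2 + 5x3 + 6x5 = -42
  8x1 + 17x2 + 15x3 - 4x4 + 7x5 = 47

Row-reduce the augmented matrix:
R1 ← R1 / (2).
R2 ← R2 − 16·R1.
R3 ← R3 + 11·R1.
R4 ← R4 + 19·R1.
R5 ← R5 − 8·R1.
R2 ← R2 / (127).
R1 ← R1 + 7·R2.
R3 ← R3 + 76·R2.
R4 ← R4 + 134·R2.
R5 ← R5 − 73·R2.
R3 ← R3 / (3833/254).
R1 ← R1 + 43/254·R3.
R2 ← R2 + 121/127·R3.
R4 ← R4 − 211/254·R3.
R5 ← R5 − 4134/127·R3.
R4 ← R4 / (26649/3833).
R1 ← R1 − 2108/3833·R4.
R2 ← R2 + 1953/3833·R4.
R3 ← R3 − 2290/3833·R4.
R5 ← R5 + 33345/3833·R4.
R5 ← R5 / (8347/987).
R1 ← R1 + 11236/26649·R5.
R2 ← R2 − 215/423·R5.
R3 ← R3 + 8009/26649·R5.
R4 ← R4 − 14767/26649·R5.
Reading off the reduced rows gives x1 = 4, x2 = -3, x3 = 5, x4 = 4, x5 = 1.

x1 = 4, x2 = -3, x3 = 5, x4 = 4, x5 = 1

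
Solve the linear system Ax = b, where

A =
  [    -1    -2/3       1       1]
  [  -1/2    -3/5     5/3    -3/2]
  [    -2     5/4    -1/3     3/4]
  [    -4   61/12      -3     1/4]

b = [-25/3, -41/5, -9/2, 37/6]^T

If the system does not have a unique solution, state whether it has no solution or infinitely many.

Row-reduce:
R1 ← R1 / (-1).
R2 ← R2 + 1/2·R1.
R3 ← R3 + 2·R1.
R4 ← R4 + 4·R1.
R2 ← R2 / (-4/15).
R1 ← R1 − 2/3·R2.
R3 ← R3 − 31/12·R2.
R4 ← R4 − 31/4·R2.
R3 ← R3 / (287/32).
R1 ← R1 − 23/12·R3.
R2 ← R2 + 35/8·R3.
R4 ← R4 − 861/32·R3.
Row 4 reduces to 0 = 3, a contradiction. The system is inconsistent.

no solution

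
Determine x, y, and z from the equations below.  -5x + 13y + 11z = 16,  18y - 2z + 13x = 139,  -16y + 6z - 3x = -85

x = 5, y = 4, z = -1

Row-reduce the augmented matrix:
R1 ← R1 / (-5).
R2 ← R2 − 13·R1.
R3 ← R3 + 3·R1.
R2 ← R2 / (259/5).
R1 ← R1 + 13/5·R2.
R3 ← R3 + 119/5·R2.
R3 ← R3 / (430/37).
R1 ← R1 + 32/37·R3.
R2 ← R2 − 19/37·R3.
Reading off the reduced rows gives x = 5, y = 4, z = -1.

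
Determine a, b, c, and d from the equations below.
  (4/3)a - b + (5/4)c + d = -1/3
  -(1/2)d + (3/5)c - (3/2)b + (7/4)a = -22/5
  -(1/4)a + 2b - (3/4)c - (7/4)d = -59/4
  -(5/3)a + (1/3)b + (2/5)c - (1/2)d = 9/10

a = -4, b = -5, c = -4, d = 5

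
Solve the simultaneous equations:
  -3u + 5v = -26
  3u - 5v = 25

Row-reduce:
R1 ← R1 / (-3).
R2 ← R2 − 3·R1.
Row 2 reduces to 0 = -1, a contradiction. The system is inconsistent.

no solution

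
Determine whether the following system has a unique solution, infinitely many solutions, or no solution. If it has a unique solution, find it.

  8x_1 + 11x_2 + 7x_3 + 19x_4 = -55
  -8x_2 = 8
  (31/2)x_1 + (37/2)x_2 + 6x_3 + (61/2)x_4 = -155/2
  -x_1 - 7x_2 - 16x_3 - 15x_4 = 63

Row-reduce:
R1 ← R1 / (8).
R3 ← R3 − 31/2·R1.
R4 ← R4 + 1·R1.
R2 ← R2 / (-8).
R1 ← R1 − 11/8·R2.
R3 ← R3 + 45/16·R2.
R4 ← R4 + 45/8·R2.
R3 ← R3 / (-121/16).
R1 ← R1 − 7/8·R3.
R4 ← R4 + 121/8·R3.
Row 4 reduces to 0 = -2, a contradiction. The system is inconsistent.

no solution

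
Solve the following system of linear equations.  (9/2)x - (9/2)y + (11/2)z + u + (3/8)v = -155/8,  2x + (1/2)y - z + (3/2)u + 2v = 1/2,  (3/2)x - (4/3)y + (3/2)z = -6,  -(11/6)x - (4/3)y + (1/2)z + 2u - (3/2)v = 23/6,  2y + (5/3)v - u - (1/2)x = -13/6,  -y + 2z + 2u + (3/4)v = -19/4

Row-reduce:
R1 ← R1 / (9/2).
R2 ← R2 − 2·R1.
R3 ← R3 − 3/2·R1.
R4 ← R4 + 11/6·R1.
R5 ← R5 + 1/2·R1.
R2 ← R2 / (5/2).
R1 ← R1 + 1·R2.
R3 ← R3 − 1/6·R2.
R4 ← R4 + 19/6·R2.
R5 ← R5 − 3/2·R2.
R6 ← R6 + 1·R2.
R3 ← R3 / (-14/135).
R1 ← R1 + 7/45·R3.
R2 ← R2 + 62/45·R3.
R4 ← R4 + 73/45·R3.
R5 ← R5 − 241/90·R3.
R6 ← R6 − 28/45·R3.
R4 ← R4 / (845/84).
R1 ← R1 − 5/4·R4.
R2 ← R2 − 81/14·R4.
R3 ← R3 − 109/28·R4.
R5 ← R5 + 669/56·R4.
R5 ← R5 / (-251/10140).
R1 ← R1 − 99/169·R5.
R2 ← R2 − 4167/3380·R5.
R3 ← R3 − 431/845·R5.
R4 ← R4 − 1627/3380·R5.
Row 6 reduces to 0 = -2, a contradiction. The system is inconsistent.

no solution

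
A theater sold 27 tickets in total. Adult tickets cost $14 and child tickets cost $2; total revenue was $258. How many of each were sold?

adult tickets: 17, child tickets: 10

Let a = adult tickets, c = child tickets.
  a + c = 27
  14a + 2c = 258
From equation 1: a = 27 − c.
Substitute into equation 2 and solve: c = 10.
Then a = 17.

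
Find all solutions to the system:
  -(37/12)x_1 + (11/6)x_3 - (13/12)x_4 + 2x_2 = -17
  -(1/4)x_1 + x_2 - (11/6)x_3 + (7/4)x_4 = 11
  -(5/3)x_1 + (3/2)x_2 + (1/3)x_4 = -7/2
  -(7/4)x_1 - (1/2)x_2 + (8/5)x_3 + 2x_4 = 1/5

no solution

Row-reduce:
R1 ← R1 / (-37/12).
R2 ← R2 + 1/4·R1.
R3 ← R3 + 5/3·R1.
R4 ← R4 + 7/4·R1.
R2 ← R2 / (31/37).
R1 ← R1 + 24/37·R2.
R3 ← R3 − 31/74·R2.
R4 ← R4 + 121/74·R2.
Swap R3 and R4.
R3 ← R3 / (-3077/930).
R1 ← R1 + 66/31·R3.
R2 ← R2 + 220/93·R3.
Row 4 reduces to 0 = -1/2, a contradiction. The system is inconsistent.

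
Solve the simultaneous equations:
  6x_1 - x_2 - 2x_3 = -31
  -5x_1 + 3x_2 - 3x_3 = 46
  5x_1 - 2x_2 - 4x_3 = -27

Row-reduce the augmented matrix:
R1 ← R1 / (6).
R2 ← R2 + 5·R1.
R3 ← R3 − 5·R1.
R2 ← R2 / (13/6).
R1 ← R1 + 1/6·R2.
R3 ← R3 + 7/6·R2.
R3 ← R3 / (-63/13).
R1 ← R1 + 9/13·R3.
R2 ← R2 + 28/13·R3.
Reading off the reduced rows gives x_1 = -5, x_2 = 5, x_3 = -2.

x_1 = -5, x_2 = 5, x_3 = -2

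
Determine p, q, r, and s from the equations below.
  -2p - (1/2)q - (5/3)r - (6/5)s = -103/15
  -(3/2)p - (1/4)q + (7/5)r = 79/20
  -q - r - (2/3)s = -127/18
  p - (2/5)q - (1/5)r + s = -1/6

p = -4/5, q = 3, r = 5/2, s = 7/3

Row-reduce the augmented matrix:
R1 ← R1 / (-2).
R2 ← R2 + 3/2·R1.
R4 ← R4 − 1·R1.
R2 ← R2 / (1/8).
R1 ← R1 − 1/4·R2.
R3 ← R3 + 1·R2.
R4 ← R4 + 13/20·R2.
R3 ← R3 / (101/5).
R1 ← R1 + 67/15·R3.
R2 ← R2 − 106/5·R3.
R4 ← R4 − 956/75·R3.
R4 ← R4 / (4351/4545).
R1 ← R1 − 1112/4545·R4.
R2 ← R2 − 104/303·R4.
R3 ← R3 − 98/303·R4.
Reading off the reduced rows gives p = -4/5, q = 3, r = 5/2, s = 7/3.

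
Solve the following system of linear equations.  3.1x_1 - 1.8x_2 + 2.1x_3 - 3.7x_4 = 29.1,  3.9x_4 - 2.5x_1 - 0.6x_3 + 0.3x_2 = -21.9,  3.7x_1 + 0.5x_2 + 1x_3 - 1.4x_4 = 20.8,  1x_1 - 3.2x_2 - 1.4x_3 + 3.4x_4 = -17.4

x_1 = 3, x_2 = 1, x_3 = 5, x_4 = -3

Row-reduce the augmented matrix:
R1 ← R1 / (31/10).
R2 ← R2 + 5/2·R1.
R3 ← R3 − 37/10·R1.
R4 ← R4 − 1·R1.
R2 ← R2 / (-357/310).
R1 ← R1 + 18/31·R2.
R3 ← R3 − 821/310·R2.
R4 ← R4 + 406/155·R2.
R3 ← R3 / (120/119).
R1 ← R1 − 15/119·R3.
R2 ← R2 + 113/119·R3.
R4 ← R4 + 388/85·R3.
R4 ← R4 / (115649/4500).
R1 ← R1 + 551/240·R4.
R2 ← R2 − 14503/3600·R4.
R3 ← R3 − 18289/3600·R4.
Reading off the reduced rows gives x_1 = 3, x_2 = 1, x_3 = 5, x_4 = -3.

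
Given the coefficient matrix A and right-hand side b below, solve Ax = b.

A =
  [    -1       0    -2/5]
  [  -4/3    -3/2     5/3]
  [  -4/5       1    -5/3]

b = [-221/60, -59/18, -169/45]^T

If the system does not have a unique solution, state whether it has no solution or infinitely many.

x_1 = 11/4, x_2 = 7/3, x_3 = 7/3

Row-reduce the augmented matrix:
R1 ← R1 / (-1).
R2 ← R2 + 4/3·R1.
R3 ← R3 + 4/5·R1.
R2 ← R2 / (-3/2).
R3 ← R3 − 1·R2.
R3 ← R3 / (3/25).
R1 ← R1 − 2/5·R3.
R2 ← R2 + 22/15·R3.
Reading off the reduced rows gives x_1 = 11/4, x_2 = 7/3, x_3 = 7/3.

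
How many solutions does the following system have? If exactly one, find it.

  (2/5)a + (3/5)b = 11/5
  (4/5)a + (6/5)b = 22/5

Row-reduce:
R1 ← R1 / (2/5).
R2 ← R2 − 4/5·R1.
Rank is 1 with 2 unknowns, leaving b free.

infinitely many solutions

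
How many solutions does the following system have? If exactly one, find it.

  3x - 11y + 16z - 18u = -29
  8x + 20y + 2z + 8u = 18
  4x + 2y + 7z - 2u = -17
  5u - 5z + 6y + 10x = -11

x = -3, y = 4, z = -3, u = -4

Row-reduce the augmented matrix:
R1 ← R1 / (3).
R2 ← R2 − 8·R1.
R3 ← R3 − 4·R1.
R4 ← R4 − 10·R1.
R2 ← R2 / (148/3).
R1 ← R1 + 11/3·R2.
R3 ← R3 − 50/3·R2.
R4 ← R4 − 128/3·R2.
R3 ← R3 / (-22/37).
R1 ← R1 − 171/74·R3.
R2 ← R2 + 61/74·R3.
R4 ← R4 + 857/37·R3.
R4 ← R4 / (-1138/11).
R1 ← R1 − 223/22·R4.
R2 ← R2 + 69/22·R4.
R3 ← R3 + 57/11·R4.
Reading off the reduced rows gives x = -3, y = 4, z = -3, u = -4.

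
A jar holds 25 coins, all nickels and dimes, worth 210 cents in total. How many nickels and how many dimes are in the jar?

Let n = nickels, d = dimes.
  n + d = 25
  5n + 10d = 210
From equation 1: n = 25 − d.
Substitute into equation 2 and solve: d = 17.
Then n = 8.

nickels: 8, dimes: 17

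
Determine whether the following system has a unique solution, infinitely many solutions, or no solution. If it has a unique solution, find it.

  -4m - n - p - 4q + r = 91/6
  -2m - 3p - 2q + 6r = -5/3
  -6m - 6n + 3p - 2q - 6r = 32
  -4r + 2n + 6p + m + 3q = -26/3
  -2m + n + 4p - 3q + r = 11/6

m = -5/3, n = -3/2, p = -1, q = -2, r = -2

Row-reduce the augmented matrix:
R1 ← R1 / (-4).
R2 ← R2 + 2·R1.
R3 ← R3 + 6·R1.
R4 ← R4 − 1·R1.
R5 ← R5 + 2·R1.
R2 ← R2 / (1/2).
R1 ← R1 − 1/4·R2.
R3 ← R3 + 9/2·R2.
R4 ← R4 − 7/4·R2.
R5 ← R5 − 3/2·R2.
R3 ← R3 / (-18).
R1 ← R1 − 3/2·R3.
R2 ← R2 + 5·R3.
R4 ← R4 − 29/2·R3.
R5 ← R5 − 12·R3.
R4 ← R4 / (47/9).
R1 ← R1 − 4/3·R4.
R2 ← R2 + 10/9·R4.
R3 ← R3 + 2/9·R4.
R5 ← R5 − 5/3·R4.
R5 ← R5 / (803/94).
R1 ← R1 + 213/94·R5.
R2 ← R2 − 77/47·R5.
R3 ← R3 + 88/47·R5.
R4 ← R4 − 195/94·R5.
Reading off the reduced rows gives m = -5/3, n = -3/2, p = -1, q = -2, r = -2.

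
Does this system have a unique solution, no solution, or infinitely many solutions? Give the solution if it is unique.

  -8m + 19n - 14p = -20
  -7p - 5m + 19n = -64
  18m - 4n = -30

m = -3, n = -6, p = -5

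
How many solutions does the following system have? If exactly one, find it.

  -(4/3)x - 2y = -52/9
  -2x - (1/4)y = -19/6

Row-reduce the augmented matrix:
R1 ← R1 / (-4/3).
R2 ← R2 + 2·R1.
R2 ← R2 / (11/4).
R1 ← R1 − 3/2·R2.
Reading off the reduced rows gives x = 4/3, y = 2.

x = 4/3, y = 2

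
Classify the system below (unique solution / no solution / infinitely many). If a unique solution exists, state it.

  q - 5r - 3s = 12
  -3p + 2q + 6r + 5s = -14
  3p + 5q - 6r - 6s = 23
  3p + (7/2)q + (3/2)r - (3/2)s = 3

no solution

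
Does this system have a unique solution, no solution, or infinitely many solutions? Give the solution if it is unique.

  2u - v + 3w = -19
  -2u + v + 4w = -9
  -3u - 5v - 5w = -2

u = -1, v = 5, w = -4

Row-reduce the augmented matrix:
R1 ← R1 / (2).
R2 ← R2 + 2·R1.
R3 ← R3 + 3·R1.
Swap R2 and R3.
R2 ← R2 / (-13/2).
R1 ← R1 + 1/2·R2.
R3 ← R3 / (7).
R1 ← R1 − 20/13·R3.
R2 ← R2 − 1/13·R3.
Reading off the reduced rows gives u = -1, v = 5, w = -4.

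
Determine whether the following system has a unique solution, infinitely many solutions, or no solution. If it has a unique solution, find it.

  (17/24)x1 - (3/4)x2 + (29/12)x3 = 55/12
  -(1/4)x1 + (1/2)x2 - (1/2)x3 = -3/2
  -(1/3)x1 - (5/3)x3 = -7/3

infinitely many solutions

Row-reduce:
R1 ← R1 / (17/24).
R2 ← R2 + 1/4·R1.
R3 ← R3 + 1/3·R1.
R2 ← R2 / (4/17).
R1 ← R1 + 18/17·R2.
R3 ← R3 + 6/17·R2.
Rank is 2 with 3 unknowns, leaving x3 free.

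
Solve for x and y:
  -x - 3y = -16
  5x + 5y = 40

x = 4, y = 4

Row-reduce the augmented matrix:
R1 ← R1 / (-1).
R2 ← R2 − 5·R1.
R2 ← R2 / (-10).
R1 ← R1 − 3·R2.
Reading off the reduced rows gives x = 4, y = 4.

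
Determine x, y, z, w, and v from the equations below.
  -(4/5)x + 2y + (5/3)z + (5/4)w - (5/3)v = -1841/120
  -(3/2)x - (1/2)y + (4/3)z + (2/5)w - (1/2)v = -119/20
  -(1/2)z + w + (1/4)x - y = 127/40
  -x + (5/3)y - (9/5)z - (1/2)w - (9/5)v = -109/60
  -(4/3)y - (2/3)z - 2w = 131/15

x = 3/2, y = -14/5, z = -3, w = -3/2, v = 1

Row-reduce the augmented matrix:
R1 ← R1 / (-4/5).
R2 ← R2 + 3/2·R1.
R3 ← R3 − 1/4·R1.
R4 ← R4 + 1·R1.
R2 ← R2 / (-17/4).
R1 ← R1 + 5/2·R2.
R3 ← R3 + 3/8·R2.
R4 ← R4 + 5/6·R2.
R5 ← R5 + 4/3·R2.
R3 ← R3 / (73/408).
R1 ← R1 + 35/34·R3.
R2 ← R2 − 43/102·R3.
R4 ← R4 + 2702/765·R3.
R5 ← R5 + 16/153·R3.
R4 ← R4 / (638519/21900).
R1 ← R1 − 1251/146·R4.
R2 ← R2 + 2353/730·R4.
R3 ← R3 − 12747/1460·R4.
R5 ← R5 + 209/438·R4.
R5 ← R5 / (-2892880/1915557).
R1 ← R1 − 1232360/1915557·R5.
R2 ← R2 + 327217/638519·R5.
R3 ← R3 − 28442/91217·R5.
R4 ← R4 + 991100/1915557·R5.
Reading off the reduced rows gives x = 3/2, y = -14/5, z = -3, w = -3/2, v = 1.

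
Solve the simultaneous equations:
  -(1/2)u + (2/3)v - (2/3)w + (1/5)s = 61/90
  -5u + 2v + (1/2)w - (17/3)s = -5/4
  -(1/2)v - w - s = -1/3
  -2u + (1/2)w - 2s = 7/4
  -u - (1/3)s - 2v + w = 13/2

Row-reduce the augmented matrix:
R1 ← R1 / (-1/2).
R2 ← R2 + 5·R1.
R4 ← R4 + 2·R1.
R5 ← R5 + 1·R1.
R2 ← R2 / (-14/3).
R1 ← R1 + 4/3·R2.
R3 ← R3 + 1/2·R2.
R4 ← R4 + 8/3·R2.
R5 ← R5 + 10/3·R2.
R3 ← R3 / (-99/56).
R1 ← R1 + 5/7·R3.
R2 ← R2 + 43/28·R3.
R4 ← R4 + 13/14·R3.
R5 ← R5 + 39/14·R3.
R4 ← R4 / (829/495).
R1 ← R1 − 922/495·R4.
R2 ← R2 − 178/99·R4.
R3 ← R3 − 10/99·R4.
R5 ← R5 − 829/165·R4.
R5 reduces to 0 = 0, so the extra equation is consistent.
Reading off the reduced rows gives u = -3, v = -7/3, w = -1/2, s = 2.

u = -3, v = -7/3, w = -1/2, s = 2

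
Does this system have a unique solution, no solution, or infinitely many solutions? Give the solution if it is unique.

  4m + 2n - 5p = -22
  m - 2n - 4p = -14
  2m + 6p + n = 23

m = 0, n = -1, p = 4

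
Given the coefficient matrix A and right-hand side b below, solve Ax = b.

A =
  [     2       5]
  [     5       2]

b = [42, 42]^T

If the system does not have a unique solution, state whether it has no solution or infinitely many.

x_1 = 6, x_2 = 6

Row-reduce the augmented matrix:
R1 ← R1 / (2).
R2 ← R2 − 5·R1.
R2 ← R2 / (-21/2).
R1 ← R1 − 5/2·R2.
Reading off the reduced rows gives x_1 = 6, x_2 = 6.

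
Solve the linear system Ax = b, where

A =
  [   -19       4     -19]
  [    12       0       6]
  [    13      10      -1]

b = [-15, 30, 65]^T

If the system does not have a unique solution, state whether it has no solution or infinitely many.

Row-reduce the augmented matrix:
R1 ← R1 / (-19).
R2 ← R2 − 12·R1.
R3 ← R3 − 13·R1.
R2 ← R2 / (48/19).
R1 ← R1 + 4/19·R2.
R3 ← R3 − 242/19·R2.
R3 ← R3 / (65/4).
R1 ← R1 − 1/2·R3.
R2 ← R2 + 19/8·R3.
Reading off the reduced rows gives x_1 = 4, x_2 = 1, x_3 = -3.

x_1 = 4, x_2 = 1, x_3 = -3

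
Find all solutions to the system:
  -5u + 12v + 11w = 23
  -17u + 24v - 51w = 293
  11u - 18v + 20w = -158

Row-reduce:
R1 ← R1 / (-5).
R2 ← R2 + 17·R1.
R3 ← R3 − 11·R1.
R2 ← R2 / (-84/5).
R1 ← R1 + 12/5·R2.
R3 ← R3 − 42/5·R2.
Rank is 2 with 3 unknowns, leaving w free.

infinitely many solutions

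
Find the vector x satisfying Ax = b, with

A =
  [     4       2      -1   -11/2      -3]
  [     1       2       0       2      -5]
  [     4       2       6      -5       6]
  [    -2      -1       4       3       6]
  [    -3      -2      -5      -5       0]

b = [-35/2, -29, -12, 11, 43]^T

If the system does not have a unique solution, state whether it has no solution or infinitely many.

no solution

Row-reduce:
R1 ← R1 / (4).
R2 ← R2 − 1·R1.
R3 ← R3 − 4·R1.
R4 ← R4 + 2·R1.
R5 ← R5 + 3·R1.
R2 ← R2 / (3/2).
R1 ← R1 − 1/2·R2.
R5 ← R5 + 1/2·R2.
R3 ← R3 / (7).
R1 ← R1 + 1/3·R3.
R2 ← R2 − 1/6·R3.
R4 ← R4 − 7/2·R3.
R5 ← R5 + 17/3·R3.
Swap R4 and R5.
R4 ← R4 / (-319/42).
R1 ← R1 + 52/21·R4.
R2 ← R2 − 47/21·R4.
R3 ← R3 − 1/14·R4.
Row 5 reduces to 0 = -1/2, a contradiction. The system is inconsistent.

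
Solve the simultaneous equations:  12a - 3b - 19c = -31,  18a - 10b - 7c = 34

Row-reduce:
R1 ← R1 / (12).
R2 ← R2 − 18·R1.
R2 ← R2 / (-11/2).
R1 ← R1 + 1/4·R2.
Rank is 2 with 3 unknowns, leaving c free.

infinitely many solutions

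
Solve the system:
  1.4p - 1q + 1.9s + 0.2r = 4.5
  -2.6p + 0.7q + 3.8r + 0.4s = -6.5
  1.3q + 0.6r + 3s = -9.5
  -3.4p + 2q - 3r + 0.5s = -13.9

p = 1, q = -5, r = 0, s = -1

Row-reduce the augmented matrix:
R1 ← R1 / (7/5).
R2 ← R2 + 13/5·R1.
R4 ← R4 + 17/5·R1.
R2 ← R2 / (-81/70).
R1 ← R1 + 5/7·R2.
R3 ← R3 − 13/10·R2.
R4 ← R4 + 3/7·R2.
R3 ← R3 / (2141/405).
R1 ← R1 + 197/81·R3.
R2 ← R2 + 292/81·R3.
R4 ← R4 + 548/135·R3.
R4 ← R4 / (100112/10705).
R1 ← R1 − 5016/2141·R4.
R2 ← R2 − 3555/2141·R4.
R3 ← R3 − 6005/4282·R4.
Reading off the reduced rows gives p = 1, q = -5, r = 0, s = -1.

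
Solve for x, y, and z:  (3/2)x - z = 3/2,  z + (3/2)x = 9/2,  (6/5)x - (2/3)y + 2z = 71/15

Row-reduce the augmented matrix:
R1 ← R1 / (3/2).
R2 ← R2 − 3/2·R1.
R3 ← R3 − 6/5·R1.
Swap R2 and R3.
R2 ← R2 / (-2/3).
R3 ← R3 / (2).
R1 ← R1 + 2/3·R3.
R2 ← R2 + 21/5·R3.
Reading off the reduced rows gives x = 2, y = 1, z = 3/2.

x = 2, y = 1, z = 3/2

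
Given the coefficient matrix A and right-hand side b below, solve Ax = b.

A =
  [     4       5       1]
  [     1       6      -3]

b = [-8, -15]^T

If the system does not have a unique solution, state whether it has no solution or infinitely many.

infinitely many solutions

Row-reduce:
R1 ← R1 / (4).
R2 ← R2 − 1·R1.
R2 ← R2 / (19/4).
R1 ← R1 − 5/4·R2.
Rank is 2 with 3 unknowns, leaving x_3 free.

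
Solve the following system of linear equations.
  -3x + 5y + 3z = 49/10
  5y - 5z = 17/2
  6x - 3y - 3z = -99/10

x = -2, y = 1/2, z = -6/5

Row-reduce the augmented matrix:
R1 ← R1 / (-3).
R3 ← R3 − 6·R1.
R2 ← R2 / (5).
R1 ← R1 + 5/3·R2.
R3 ← R3 − 7·R2.
R3 ← R3 / (10).
R1 ← R1 + 8/3·R3.
R2 ← R2 + 1·R3.
Reading off the reduced rows gives x = -2, y = 1/2, z = -6/5.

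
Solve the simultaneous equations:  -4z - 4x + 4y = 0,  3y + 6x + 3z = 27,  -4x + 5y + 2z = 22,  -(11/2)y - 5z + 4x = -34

Row-reduce:
R1 ← R1 / (-4).
R2 ← R2 − 6·R1.
R3 ← R3 + 4·R1.
R4 ← R4 − 4·R1.
R2 ← R2 / (9).
R1 ← R1 + 1·R2.
R3 ← R3 − 1·R2.
R4 ← R4 + 3/2·R2.
R3 ← R3 / (19/3).
R1 ← R1 − 2/3·R3.
R2 ← R2 + 1/3·R3.
R4 ← R4 + 19/2·R3.
Row 4 reduces to 0 = -1, a contradiction. The system is inconsistent.

no solution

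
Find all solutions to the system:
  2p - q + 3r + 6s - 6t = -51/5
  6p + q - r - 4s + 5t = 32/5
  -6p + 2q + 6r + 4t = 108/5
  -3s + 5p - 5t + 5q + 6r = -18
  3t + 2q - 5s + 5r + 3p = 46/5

p = -3/5, q = -3/2, r = 3/2, s = 1/2, t = 3

Row-reduce the augmented matrix:
R1 ← R1 / (2).
R2 ← R2 − 6·R1.
R3 ← R3 + 6·R1.
R4 ← R4 − 5·R1.
R5 ← R5 − 3·R1.
R2 ← R2 / (4).
R1 ← R1 + 1/2·R2.
R3 ← R3 + 1·R2.
R4 ← R4 − 15/2·R2.
R5 ← R5 − 7/2·R2.
R3 ← R3 / (25/2).
R1 ← R1 − 1/4·R3.
R2 ← R2 + 5/2·R3.
R4 ← R4 − 69/4·R3.
R5 ← R5 − 37/4·R3.
R4 ← R4 / (6).
R2 ← R2 + 3·R4.
R3 ← R3 − 1·R4.
R5 ← R5 + 4·R4.
R5 ← R5 / (-2477/150).
R1 ← R1 − 1/25·R5.
R2 ← R2 + 677/100·R5.
R3 ← R3 − 889/300·R5.
R4 ← R4 + 1087/300·R5.
Reading off the reduced rows gives p = -3/5, q = -3/2, r = 3/2, s = 1/2, t = 3.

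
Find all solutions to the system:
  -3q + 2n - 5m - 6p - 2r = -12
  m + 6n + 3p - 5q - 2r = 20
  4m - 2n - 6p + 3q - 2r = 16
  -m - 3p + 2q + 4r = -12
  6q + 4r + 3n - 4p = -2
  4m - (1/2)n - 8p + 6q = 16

no solution

Row-reduce:
R1 ← R1 / (-5).
R2 ← R2 − 1·R1.
R3 ← R3 − 4·R1.
R4 ← R4 + 1·R1.
R6 ← R6 − 4·R1.
R2 ← R2 / (32/5).
R1 ← R1 + 2/5·R2.
R3 ← R3 + 2/5·R2.
R4 ← R4 + 2/5·R2.
R5 ← R5 − 3·R2.
R6 ← R6 − 11/10·R2.
R3 ← R3 / (-171/16).
R1 ← R1 − 21/16·R3.
R2 ← R2 − 9/32·R3.
R4 ← R4 + 27/16·R3.
R5 ← R5 + 155/32·R3.
R6 ← R6 + 839/64·R3.
R4 ← R4 / (42/19).
R1 ← R1 − 16/57·R4.
R2 ← R2 + 33/38·R4.
R3 ← R3 + 4/171·R4.
R5 ← R5 − 2911/342·R4.
R6 ← R6 − 2911/684·R4.
R5 ← R5 / (-2234/189).
R1 ← R1 + 52/63·R5.
R2 ← R2 − 10/7·R5.
R3 ← R3 − 76/189·R5.
R4 ← R4 − 46/21·R5.
R6 ← R6 + 1117/189·R5.
Row 6 reduces to 0 = 1, a contradiction. The system is inconsistent.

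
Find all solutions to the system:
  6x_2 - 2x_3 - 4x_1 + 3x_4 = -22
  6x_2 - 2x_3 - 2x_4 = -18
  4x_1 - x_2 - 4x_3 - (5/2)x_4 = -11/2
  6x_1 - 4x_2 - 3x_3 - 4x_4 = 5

Row-reduce:
R1 ← R1 / (-4).
R3 ← R3 − 4·R1.
R4 ← R4 − 6·R1.
R2 ← R2 / (6).
R1 ← R1 + 3/2·R2.
R3 ← R3 − 5·R2.
R4 ← R4 − 5·R2.
R3 ← R3 / (-13/3).
R2 ← R2 + 1/3·R3.
R4 ← R4 + 13/3·R3.
Row 4 reduces to 0 = -1/2, a contradiction. The system is inconsistent.

no solution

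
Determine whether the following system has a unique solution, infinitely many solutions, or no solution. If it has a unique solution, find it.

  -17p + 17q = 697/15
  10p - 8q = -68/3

p = -2/5, q = 7/3

Row-reduce the augmented matrix:
R1 ← R1 / (-17).
R2 ← R2 − 10·R1.
R2 ← R2 / (2).
R1 ← R1 + 1·R2.
Reading off the reduced rows gives p = -2/5, q = 7/3.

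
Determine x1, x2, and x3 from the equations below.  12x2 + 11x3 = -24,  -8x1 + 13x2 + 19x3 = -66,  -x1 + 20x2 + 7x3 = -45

x1 = 5, x2 = -2, x3 = 0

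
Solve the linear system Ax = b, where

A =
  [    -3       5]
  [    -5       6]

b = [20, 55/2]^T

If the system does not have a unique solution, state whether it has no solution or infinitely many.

x_1 = -5/2, x_2 = 5/2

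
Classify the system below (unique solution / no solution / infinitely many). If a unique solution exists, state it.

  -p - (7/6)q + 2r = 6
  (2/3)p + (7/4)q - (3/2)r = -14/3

infinitely many solutions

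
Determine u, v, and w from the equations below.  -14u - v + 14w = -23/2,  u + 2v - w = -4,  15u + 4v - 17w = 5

u = 1, v = -5/2, w = 0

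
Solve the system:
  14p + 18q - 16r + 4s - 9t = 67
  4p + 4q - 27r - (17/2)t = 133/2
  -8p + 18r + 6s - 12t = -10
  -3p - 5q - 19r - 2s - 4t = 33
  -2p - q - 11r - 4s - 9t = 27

Row-reduce:
R1 ← R1 / (14).
R2 ← R2 − 4·R1.
R3 ← R3 + 8·R1.
R4 ← R4 + 3·R1.
R5 ← R5 + 2·R1.
R2 ← R2 / (-8/7).
R1 ← R1 − 9/7·R2.
R3 ← R3 − 72/7·R2.
R4 ← R4 + 8/7·R2.
R5 ← R5 − 11/7·R2.
R3 ← R3 / (-193).
R1 ← R1 + 211/8·R3.
R2 ← R2 − 157/8·R3.
R5 ← R5 + 353/8·R3.
Swap R4 and R5.
R4 ← R4 / (-3507/772).
R1 ← R1 + 561/772·R4.
R2 ← R2 − 615/772·R4.
R3 ← R3 − 2/193·R4.
Rank is 4 with 5 unknowns, leaving t free.

infinitely many solutions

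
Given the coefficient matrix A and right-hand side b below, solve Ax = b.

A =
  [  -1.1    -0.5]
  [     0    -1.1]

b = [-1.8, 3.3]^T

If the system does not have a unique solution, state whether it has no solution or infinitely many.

x_1 = 3, x_2 = -3

Row-reduce the augmented matrix:
R1 ← R1 / (-11/10).
R2 ← R2 / (-11/10).
R1 ← R1 − 5/11·R2.
Reading off the reduced rows gives x_1 = 3, x_2 = -3.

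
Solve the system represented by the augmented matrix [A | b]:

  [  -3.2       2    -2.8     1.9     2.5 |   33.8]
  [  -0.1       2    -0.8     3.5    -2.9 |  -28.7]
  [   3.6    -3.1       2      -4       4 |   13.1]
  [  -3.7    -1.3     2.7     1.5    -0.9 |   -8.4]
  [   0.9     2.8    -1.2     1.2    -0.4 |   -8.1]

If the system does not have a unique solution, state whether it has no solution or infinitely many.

Row-reduce the augmented matrix:
R1 ← R1 / (-16/5).
R2 ← R2 + 1/10·R1.
R3 ← R3 − 18/5·R1.
R4 ← R4 + 37/10·R1.
R5 ← R5 − 9/10·R1.
R2 ← R2 / (31/16).
R1 ← R1 + 5/8·R2.
R3 ← R3 + 17/20·R2.
R4 ← R4 + 289/80·R2.
R5 ← R5 − 269/80·R2.
R3 ← R3 / (-2267/1550).
R1 ← R1 − 20/31·R3.
R2 ← R2 + 57/155·R3.
R4 ← R4 − 3572/775·R3.
R5 ← R5 + 582/775·R3.
R4 ← R4 / (417637/90680).
R1 ← R1 − 817/2267·R4.
R2 ← R2 − 4227/2267·R4.
R3 ← R3 − 2189/9068·R4.
R5 ← R5 + 45969/11335·R4.
R5 ← R5 / (368115/37967).
R1 ← R1 − 25150/417637·R5.
R2 ← R2 + 2574040/417637·R5.
R3 ← R3 + 158864/37967·R5.
R4 ← R4 − 726127/417637·R5.
Reading off the reduced rows gives x_1 = -5, x_2 = -1, x_3 = -6, x_4 = -5, x_5 = 5.

x_1 = -5, x_2 = -1, x_3 = -6, x_4 = -5, x_5 = 5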